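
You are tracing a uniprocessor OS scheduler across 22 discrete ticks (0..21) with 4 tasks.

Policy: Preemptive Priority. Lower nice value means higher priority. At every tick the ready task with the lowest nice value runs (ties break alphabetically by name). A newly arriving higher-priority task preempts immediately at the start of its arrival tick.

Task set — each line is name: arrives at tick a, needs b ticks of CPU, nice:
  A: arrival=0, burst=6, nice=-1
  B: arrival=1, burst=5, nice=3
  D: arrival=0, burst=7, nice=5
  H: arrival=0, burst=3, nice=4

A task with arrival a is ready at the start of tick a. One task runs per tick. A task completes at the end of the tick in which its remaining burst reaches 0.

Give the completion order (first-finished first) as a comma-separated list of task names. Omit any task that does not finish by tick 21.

completion order = A, B, H, D

t=0: ready={A,D,H} → run A
t=1: ready={A,B,D,H} → run A
t=2: ready={A,B,D,H} → run A
t=3: ready={A,B,D,H} → run A
t=4: ready={A,B,D,H} → run A
t=5: ready={A,B,D,H} → run A
t=6: ready={B,D,H} → run B
t=7: ready={B,D,H} → run B
t=8: ready={B,D,H} → run B
t=9: ready={B,D,H} → run B
t=10: ready={B,D,H} → run B
t=11: ready={D,H} → run H
t=12: ready={D,H} → run H
t=13: ready={D,H} → run H
t=14: ready={D} → run D
t=15: ready={D} → run D
t=16: ready={D} → run D
t=17: ready={D} → run D
t=18: ready={D} → run D
t=19: ready={D} → run D
t=20: ready={D} → run D
t=21: (idle)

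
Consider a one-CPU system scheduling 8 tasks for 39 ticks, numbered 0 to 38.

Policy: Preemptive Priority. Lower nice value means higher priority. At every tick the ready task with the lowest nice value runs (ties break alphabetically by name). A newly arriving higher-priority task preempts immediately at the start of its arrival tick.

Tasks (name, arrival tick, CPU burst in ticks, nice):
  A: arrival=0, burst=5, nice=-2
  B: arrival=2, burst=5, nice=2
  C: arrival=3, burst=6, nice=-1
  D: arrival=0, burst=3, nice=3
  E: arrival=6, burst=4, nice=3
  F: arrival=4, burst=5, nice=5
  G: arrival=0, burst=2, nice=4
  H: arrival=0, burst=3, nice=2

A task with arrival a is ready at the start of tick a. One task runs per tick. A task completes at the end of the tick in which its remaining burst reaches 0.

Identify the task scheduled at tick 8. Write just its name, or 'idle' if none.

t=0: ready={A,D,G,H} → run A
t=1: ready={A,D,G,H} → run A
t=2: ready={A,B,D,G,H} → run A
t=3: ready={A,B,C,D,G,H} → run A
t=4: ready={A,B,C,D,F,G,H} → run A
t=5: ready={B,C,D,F,G,H} → run C
t=6: ready={B,C,D,E,F,G,H} → run C
t=7: ready={B,C,D,E,F,G,H} → run C
t=8: ready={B,C,D,E,F,G,H} → run C
t=9: ready={B,C,D,E,F,G,H} → run C
t=10: ready={B,C,D,E,F,G,H} → run C
t=11: ready={B,D,E,F,G,H} → run B
t=12: ready={B,D,E,F,G,H} → run B
t=13: ready={B,D,E,F,G,H} → run B
t=14: ready={B,D,E,F,G,H} → run B
t=15: ready={B,D,E,F,G,H} → run B
t=16: ready={D,E,F,G,H} → run H
t=17: ready={D,E,F,G,H} → run H
t=18: ready={D,E,F,G,H} → run H
t=19: ready={D,E,F,G} → run D
t=20: ready={D,E,F,G} → run D
t=21: ready={D,E,F,G} → run D
t=22: ready={E,F,G} → run E
t=23: ready={E,F,G} → run E
t=24: ready={E,F,G} → run E
t=25: ready={E,F,G} → run E
t=26: ready={F,G} → run G
t=27: ready={F,G} → run G
t=28: ready={F} → run F
t=29: ready={F} → run F
t=30: ready={F} → run F
t=31: ready={F} → run F
t=32: ready={F} → run F
t=33: (idle)
t=34: (idle)
t=35: (idle)
t=36: (idle)
t=37: (idle)
t=38: (idle)

running at tick 8 = C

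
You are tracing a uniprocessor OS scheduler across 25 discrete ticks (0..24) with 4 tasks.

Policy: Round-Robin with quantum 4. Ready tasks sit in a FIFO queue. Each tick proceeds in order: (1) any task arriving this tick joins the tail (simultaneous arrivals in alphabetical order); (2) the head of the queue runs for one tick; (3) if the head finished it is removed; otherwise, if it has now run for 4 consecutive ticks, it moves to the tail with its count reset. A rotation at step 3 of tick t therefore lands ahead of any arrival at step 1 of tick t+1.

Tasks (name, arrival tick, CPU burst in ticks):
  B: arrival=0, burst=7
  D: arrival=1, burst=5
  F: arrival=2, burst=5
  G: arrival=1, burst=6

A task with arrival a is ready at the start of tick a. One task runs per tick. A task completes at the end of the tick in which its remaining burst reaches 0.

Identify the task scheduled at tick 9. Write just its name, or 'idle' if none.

t=0: queue=[B] q_used=0 → run B
t=1: queue=[B,D,G] q_used=1 → run B
t=2: queue=[B,D,G,F] q_used=2 → run B
t=3: queue=[B,D,G,F] q_used=3 → run B
t=4: queue=[D,G,F,B] q_used=0 → run D
t=5: queue=[D,G,F,B] q_used=1 → run D
t=6: queue=[D,G,F,B] q_used=2 → run D
t=7: queue=[D,G,F,B] q_used=3 → run D
t=8: queue=[G,F,B,D] q_used=0 → run G
t=9: queue=[G,F,B,D] q_used=1 → run G
t=10: queue=[G,F,B,D] q_used=2 → run G
t=11: queue=[G,F,B,D] q_used=3 → run G
t=12: queue=[F,B,D,G] q_used=0 → run F
t=13: queue=[F,B,D,G] q_used=1 → run F
t=14: queue=[F,B,D,G] q_used=2 → run F
t=15: queue=[F,B,D,G] q_used=3 → run F
t=16: queue=[B,D,G,F] q_used=0 → run B
t=17: queue=[B,D,G,F] q_used=1 → run B
t=18: queue=[B,D,G,F] q_used=2 → run B
t=19: queue=[D,G,F] q_used=0 → run D
t=20: queue=[G,F] q_used=0 → run G
t=21: queue=[G,F] q_used=1 → run G
t=22: queue=[F] q_used=0 → run F
t=23: (idle)
t=24: (idle)

running at tick 9 = G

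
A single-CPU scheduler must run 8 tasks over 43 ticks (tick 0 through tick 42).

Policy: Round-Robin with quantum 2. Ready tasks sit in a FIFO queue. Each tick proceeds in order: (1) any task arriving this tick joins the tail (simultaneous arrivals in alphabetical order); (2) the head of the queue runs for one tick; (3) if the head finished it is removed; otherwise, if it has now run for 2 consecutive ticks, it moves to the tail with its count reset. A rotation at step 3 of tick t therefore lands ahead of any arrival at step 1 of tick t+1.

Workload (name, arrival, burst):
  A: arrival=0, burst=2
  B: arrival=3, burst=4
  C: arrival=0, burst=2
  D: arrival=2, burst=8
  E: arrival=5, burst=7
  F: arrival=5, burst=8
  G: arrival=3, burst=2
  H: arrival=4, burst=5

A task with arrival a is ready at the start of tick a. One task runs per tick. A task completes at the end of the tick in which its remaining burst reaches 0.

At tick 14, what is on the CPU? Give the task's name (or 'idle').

running at tick 14 = F

t=0: queue=[A,C] q_used=0 → run A
t=1: queue=[A,C] q_used=1 → run A
t=2: queue=[C,D] q_used=0 → run C
t=3: queue=[C,D,B,G] q_used=1 → run C
t=4: queue=[D,B,G,H] q_used=0 → run D
t=5: queue=[D,B,G,H,E,F] q_used=1 → run D
t=6: queue=[B,G,H,E,F,D] q_used=0 → run B
t=7: queue=[B,G,H,E,F,D] q_used=1 → run B
t=8: queue=[G,H,E,F,D,B] q_used=0 → run G
t=9: queue=[G,H,E,F,D,B] q_used=1 → run G
t=10: queue=[H,E,F,D,B] q_used=0 → run H
t=11: queue=[H,E,F,D,B] q_used=1 → run H
t=12: queue=[E,F,D,B,H] q_used=0 → run E
t=13: queue=[E,F,D,B,H] q_used=1 → run E
t=14: queue=[F,D,B,H,E] q_used=0 → run F
t=15: queue=[F,D,B,H,E] q_used=1 → run F
t=16: queue=[D,B,H,E,F] q_used=0 → run D
t=17: queue=[D,B,H,E,F] q_used=1 → run D
t=18: queue=[B,H,E,F,D] q_used=0 → run B
t=19: queue=[B,H,E,F,D] q_used=1 → run B
t=20: queue=[H,E,F,D] q_used=0 → run H
t=21: queue=[H,E,F,D] q_used=1 → run H
t=22: queue=[E,F,D,H] q_used=0 → run E
t=23: queue=[E,F,D,H] q_used=1 → run E
t=24: queue=[F,D,H,E] q_used=0 → run F
t=25: queue=[F,D,H,E] q_used=1 → run F
t=26: queue=[D,H,E,F] q_used=0 → run D
t=27: queue=[D,H,E,F] q_used=1 → run D
t=28: queue=[H,E,F,D] q_used=0 → run H
t=29: queue=[E,F,D] q_used=0 → run E
t=30: queue=[E,F,D] q_used=1 → run E
t=31: queue=[F,D,E] q_used=0 → run F
t=32: queue=[F,D,E] q_used=1 → run F
t=33: queue=[D,E,F] q_used=0 → run D
t=34: queue=[D,E,F] q_used=1 → run D
t=35: queue=[E,F] q_used=0 → run E
t=36: queue=[F] q_used=0 → run F
t=37: queue=[F] q_used=1 → run F
t=38: (idle)
t=39: (idle)
t=40: (idle)
t=41: (idle)
t=42: (idle)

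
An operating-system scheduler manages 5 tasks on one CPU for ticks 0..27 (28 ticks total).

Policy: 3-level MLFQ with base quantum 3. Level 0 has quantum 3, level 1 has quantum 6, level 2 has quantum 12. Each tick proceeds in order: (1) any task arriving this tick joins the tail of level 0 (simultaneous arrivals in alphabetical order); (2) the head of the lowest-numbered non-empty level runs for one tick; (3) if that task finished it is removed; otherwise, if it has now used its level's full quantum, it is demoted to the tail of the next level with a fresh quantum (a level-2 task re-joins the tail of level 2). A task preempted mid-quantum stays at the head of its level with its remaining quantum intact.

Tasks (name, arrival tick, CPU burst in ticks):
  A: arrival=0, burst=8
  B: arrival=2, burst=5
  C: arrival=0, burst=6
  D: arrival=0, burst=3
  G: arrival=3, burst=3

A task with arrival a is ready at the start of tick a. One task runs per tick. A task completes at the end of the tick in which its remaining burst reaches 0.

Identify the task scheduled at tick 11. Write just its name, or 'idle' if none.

running at tick 11 = B

t=0: L0/L1/L2 = ACD/-/- → run A
t=1: L0/L1/L2 = ACD/-/- → run A
t=2: L0/L1/L2 = ACDB/-/- → run A
t=3: L0/L1/L2 = CDBG/A/- → run C
t=4: L0/L1/L2 = CDBG/A/- → run C
t=5: L0/L1/L2 = CDBG/A/- → run C
t=6: L0/L1/L2 = DBG/AC/- → run D
t=7: L0/L1/L2 = DBG/AC/- → run D
t=8: L0/L1/L2 = DBG/AC/- → run D
t=9: L0/L1/L2 = BG/AC/- → run B
t=10: L0/L1/L2 = BG/AC/- → run B
t=11: L0/L1/L2 = BG/AC/- → run B
t=12: L0/L1/L2 = G/ACB/- → run G
t=13: L0/L1/L2 = G/ACB/- → run G
t=14: L0/L1/L2 = G/ACB/- → run G
t=15: L0/L1/L2 = -/ACB/- → run A
t=16: L0/L1/L2 = -/ACB/- → run A
t=17: L0/L1/L2 = -/ACB/- → run A
t=18: L0/L1/L2 = -/ACB/- → run A
t=19: L0/L1/L2 = -/ACB/- → run A
t=20: L0/L1/L2 = -/CB/- → run C
t=21: L0/L1/L2 = -/CB/- → run C
t=22: L0/L1/L2 = -/CB/- → run C
t=23: L0/L1/L2 = -/B/- → run B
t=24: L0/L1/L2 = -/B/- → run B
t=25: (idle)
t=26: (idle)
t=27: (idle)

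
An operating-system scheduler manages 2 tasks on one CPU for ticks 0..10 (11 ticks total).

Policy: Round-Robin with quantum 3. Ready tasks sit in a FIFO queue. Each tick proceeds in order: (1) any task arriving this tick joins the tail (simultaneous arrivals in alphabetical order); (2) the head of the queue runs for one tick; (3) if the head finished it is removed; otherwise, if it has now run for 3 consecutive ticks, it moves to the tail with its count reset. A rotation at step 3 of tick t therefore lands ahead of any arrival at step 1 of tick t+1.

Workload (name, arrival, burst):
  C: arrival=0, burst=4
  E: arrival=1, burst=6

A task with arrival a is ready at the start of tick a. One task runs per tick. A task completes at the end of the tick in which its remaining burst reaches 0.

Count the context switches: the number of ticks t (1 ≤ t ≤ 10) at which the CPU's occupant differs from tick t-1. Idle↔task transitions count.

t=0: queue=[C] q_used=0 → run C
t=1: queue=[C,E] q_used=1 → run C
t=2: queue=[C,E] q_used=2 → run C
t=3: queue=[E,C] q_used=0 → run E
t=4: queue=[E,C] q_used=1 → run E
t=5: queue=[E,C] q_used=2 → run E
t=6: queue=[C,E] q_used=0 → run C
t=7: queue=[E] q_used=0 → run E
t=8: queue=[E] q_used=1 → run E
t=9: queue=[E] q_used=2 → run E
t=10: (idle)

context switches = 4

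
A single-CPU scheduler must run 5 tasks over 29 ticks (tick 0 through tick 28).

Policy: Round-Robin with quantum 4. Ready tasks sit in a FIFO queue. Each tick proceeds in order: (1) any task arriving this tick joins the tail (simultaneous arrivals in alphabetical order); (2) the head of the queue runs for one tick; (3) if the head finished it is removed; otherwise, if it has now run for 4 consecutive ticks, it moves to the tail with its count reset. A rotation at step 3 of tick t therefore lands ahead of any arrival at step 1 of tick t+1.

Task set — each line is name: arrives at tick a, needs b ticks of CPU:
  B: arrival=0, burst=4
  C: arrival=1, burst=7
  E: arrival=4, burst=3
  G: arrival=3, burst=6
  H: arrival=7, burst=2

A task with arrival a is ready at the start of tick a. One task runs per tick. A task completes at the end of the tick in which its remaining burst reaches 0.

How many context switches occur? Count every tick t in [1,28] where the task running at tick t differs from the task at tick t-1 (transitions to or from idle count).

context switches = 7

t=0: queue=[B] q_used=0 → run B
t=1: queue=[B,C] q_used=1 → run B
t=2: queue=[B,C] q_used=2 → run B
t=3: queue=[B,C,G] q_used=3 → run B
t=4: queue=[C,G,E] q_used=0 → run C
t=5: queue=[C,G,E] q_used=1 → run C
t=6: queue=[C,G,E] q_used=2 → run C
t=7: queue=[C,G,E,H] q_used=3 → run C
t=8: queue=[G,E,H,C] q_used=0 → run G
t=9: queue=[G,E,H,C] q_used=1 → run G
t=10: queue=[G,E,H,C] q_used=2 → run G
t=11: queue=[G,E,H,C] q_used=3 → run G
t=12: queue=[E,H,C,G] q_used=0 → run E
t=13: queue=[E,H,C,G] q_used=1 → run E
t=14: queue=[E,H,C,G] q_used=2 → run E
t=15: queue=[H,C,G] q_used=0 → run H
t=16: queue=[H,C,G] q_used=1 → run H
t=17: queue=[C,G] q_used=0 → run C
t=18: queue=[C,G] q_used=1 → run C
t=19: queue=[C,G] q_used=2 → run C
t=20: queue=[G] q_used=0 → run G
t=21: queue=[G] q_used=1 → run G
t=22: (idle)
t=23: (idle)
t=24: (idle)
t=25: (idle)
t=26: (idle)
t=27: (idle)
t=28: (idle)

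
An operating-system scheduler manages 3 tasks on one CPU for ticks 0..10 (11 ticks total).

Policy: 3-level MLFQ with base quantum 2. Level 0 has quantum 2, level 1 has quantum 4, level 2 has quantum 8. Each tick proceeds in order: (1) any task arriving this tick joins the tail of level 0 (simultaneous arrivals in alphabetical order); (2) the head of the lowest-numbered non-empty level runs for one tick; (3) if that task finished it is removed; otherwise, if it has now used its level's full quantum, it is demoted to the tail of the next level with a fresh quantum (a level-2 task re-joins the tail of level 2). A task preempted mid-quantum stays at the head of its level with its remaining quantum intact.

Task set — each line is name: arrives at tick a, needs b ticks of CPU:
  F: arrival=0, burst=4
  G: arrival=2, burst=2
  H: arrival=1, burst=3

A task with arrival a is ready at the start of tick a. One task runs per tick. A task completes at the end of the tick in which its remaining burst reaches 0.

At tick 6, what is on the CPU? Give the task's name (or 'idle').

t=0: L0/L1/L2 = F/-/- → run F
t=1: L0/L1/L2 = FH/-/- → run F
t=2: L0/L1/L2 = HG/F/- → run H
t=3: L0/L1/L2 = HG/F/- → run H
t=4: L0/L1/L2 = G/FH/- → run G
t=5: L0/L1/L2 = G/FH/- → run G
t=6: L0/L1/L2 = -/FH/- → run F
t=7: L0/L1/L2 = -/FH/- → run F
t=8: L0/L1/L2 = -/H/- → run H
t=9: (idle)
t=10: (idle)

running at tick 6 = F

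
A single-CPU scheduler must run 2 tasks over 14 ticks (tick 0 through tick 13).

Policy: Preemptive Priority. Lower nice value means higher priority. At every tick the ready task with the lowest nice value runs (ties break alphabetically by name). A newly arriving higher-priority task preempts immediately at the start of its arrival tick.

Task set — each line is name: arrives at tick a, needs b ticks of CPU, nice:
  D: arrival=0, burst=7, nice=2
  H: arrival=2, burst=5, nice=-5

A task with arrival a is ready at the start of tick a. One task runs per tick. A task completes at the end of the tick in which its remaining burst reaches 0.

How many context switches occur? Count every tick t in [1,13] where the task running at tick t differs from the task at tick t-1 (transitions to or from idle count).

context switches = 3

t=0: ready={D} → run D
t=1: ready={D} → run D
t=2: ready={D,H} → run H
t=3: ready={D,H} → run H
t=4: ready={D,H} → run H
t=5: ready={D,H} → run H
t=6: ready={D,H} → run H
t=7: ready={D} → run D
t=8: ready={D} → run D
t=9: ready={D} → run D
t=10: ready={D} → run D
t=11: ready={D} → run D
t=12: (idle)
t=13: (idle)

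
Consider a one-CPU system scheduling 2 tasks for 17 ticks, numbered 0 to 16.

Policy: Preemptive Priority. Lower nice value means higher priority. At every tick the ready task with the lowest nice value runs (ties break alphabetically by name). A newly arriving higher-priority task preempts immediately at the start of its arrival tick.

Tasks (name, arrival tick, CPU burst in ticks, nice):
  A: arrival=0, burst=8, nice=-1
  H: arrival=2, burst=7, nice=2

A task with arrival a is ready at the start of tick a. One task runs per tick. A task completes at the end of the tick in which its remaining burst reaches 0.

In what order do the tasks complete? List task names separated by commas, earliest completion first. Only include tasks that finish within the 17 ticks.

completion order = A, H

t=0: ready={A} → run A
t=1: ready={A} → run A
t=2: ready={A,H} → run A
t=3: ready={A,H} → run A
t=4: ready={A,H} → run A
t=5: ready={A,H} → run A
t=6: ready={A,H} → run A
t=7: ready={A,H} → run A
t=8: ready={H} → run H
t=9: ready={H} → run H
t=10: ready={H} → run H
t=11: ready={H} → run H
t=12: ready={H} → run H
t=13: ready={H} → run H
t=14: ready={H} → run H
t=15: (idle)
t=16: (idle)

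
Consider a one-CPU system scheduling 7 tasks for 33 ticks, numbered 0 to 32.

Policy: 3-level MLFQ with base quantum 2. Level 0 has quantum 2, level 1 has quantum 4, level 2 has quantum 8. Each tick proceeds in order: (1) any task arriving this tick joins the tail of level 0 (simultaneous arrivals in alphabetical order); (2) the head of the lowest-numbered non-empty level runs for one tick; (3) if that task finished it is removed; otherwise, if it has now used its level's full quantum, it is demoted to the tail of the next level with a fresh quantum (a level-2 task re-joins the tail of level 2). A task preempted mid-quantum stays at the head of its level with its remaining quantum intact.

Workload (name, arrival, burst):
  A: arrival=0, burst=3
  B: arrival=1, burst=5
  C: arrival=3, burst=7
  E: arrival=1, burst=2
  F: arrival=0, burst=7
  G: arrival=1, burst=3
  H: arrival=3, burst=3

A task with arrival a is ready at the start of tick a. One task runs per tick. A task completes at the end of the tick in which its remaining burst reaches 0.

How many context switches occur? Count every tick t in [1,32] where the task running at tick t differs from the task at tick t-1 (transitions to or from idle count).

t=0: L0/L1/L2 = AF/-/- → run A
t=1: L0/L1/L2 = AFBEG/-/- → run A
t=2: L0/L1/L2 = FBEG/A/- → run F
t=3: L0/L1/L2 = FBEGCH/A/- → run F
t=4: L0/L1/L2 = BEGCH/AF/- → run B
t=5: L0/L1/L2 = BEGCH/AF/- → run B
t=6: L0/L1/L2 = EGCH/AFB/- → run E
t=7: L0/L1/L2 = EGCH/AFB/- → run E
t=8: L0/L1/L2 = GCH/AFB/- → run G
t=9: L0/L1/L2 = GCH/AFB/- → run G
t=10: L0/L1/L2 = CH/AFBG/- → run C
t=11: L0/L1/L2 = CH/AFBG/- → run C
t=12: L0/L1/L2 = H/AFBGC/- → run H
t=13: L0/L1/L2 = H/AFBGC/- → run H
t=14: L0/L1/L2 = -/AFBGCH/- → run A
t=15: L0/L1/L2 = -/FBGCH/- → run F
t=16: L0/L1/L2 = -/FBGCH/- → run F
t=17: L0/L1/L2 = -/FBGCH/- → run F
t=18: L0/L1/L2 = -/FBGCH/- → run F
t=19: L0/L1/L2 = -/BGCH/F → run B
t=20: L0/L1/L2 = -/BGCH/F → run B
t=21: L0/L1/L2 = -/BGCH/F → run B
t=22: L0/L1/L2 = -/GCH/F → run G
t=23: L0/L1/L2 = -/CH/F → run C
t=24: L0/L1/L2 = -/CH/F → run C
t=25: L0/L1/L2 = -/CH/F → run C
t=26: L0/L1/L2 = -/CH/F → run C
t=27: L0/L1/L2 = -/H/FC → run H
t=28: L0/L1/L2 = -/-/FC → run F
t=29: L0/L1/L2 = -/-/C → run C
t=30: (idle)
t=31: (idle)
t=32: (idle)

context switches = 15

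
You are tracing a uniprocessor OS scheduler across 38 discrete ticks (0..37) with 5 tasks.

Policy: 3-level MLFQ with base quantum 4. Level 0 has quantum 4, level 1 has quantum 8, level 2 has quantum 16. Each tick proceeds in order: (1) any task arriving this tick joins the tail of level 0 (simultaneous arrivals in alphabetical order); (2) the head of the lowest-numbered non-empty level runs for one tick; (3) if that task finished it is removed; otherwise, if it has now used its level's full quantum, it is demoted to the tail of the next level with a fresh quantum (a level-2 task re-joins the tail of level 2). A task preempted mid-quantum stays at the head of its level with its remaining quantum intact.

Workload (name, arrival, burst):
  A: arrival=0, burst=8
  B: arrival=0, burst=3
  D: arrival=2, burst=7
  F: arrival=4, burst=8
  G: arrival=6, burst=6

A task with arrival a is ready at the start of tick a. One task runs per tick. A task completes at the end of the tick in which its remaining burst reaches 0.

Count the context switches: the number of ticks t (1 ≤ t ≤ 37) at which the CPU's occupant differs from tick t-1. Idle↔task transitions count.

context switches = 9

t=0: L0/L1/L2 = AB/-/- → run A
t=1: L0/L1/L2 = AB/-/- → run A
t=2: L0/L1/L2 = ABD/-/- → run A
t=3: L0/L1/L2 = ABD/-/- → run A
t=4: L0/L1/L2 = BDF/A/- → run B
t=5: L0/L1/L2 = BDF/A/- → run B
t=6: L0/L1/L2 = BDFG/A/- → run B
t=7: L0/L1/L2 = DFG/A/- → run D
t=8: L0/L1/L2 = DFG/A/- → run D
t=9: L0/L1/L2 = DFG/A/- → run D
t=10: L0/L1/L2 = DFG/A/- → run D
t=11: L0/L1/L2 = FG/AD/- → run F
t=12: L0/L1/L2 = FG/AD/- → run F
t=13: L0/L1/L2 = FG/AD/- → run F
t=14: L0/L1/L2 = FG/AD/- → run F
t=15: L0/L1/L2 = G/ADF/- → run G
t=16: L0/L1/L2 = G/ADF/- → run G
t=17: L0/L1/L2 = G/ADF/- → run G
t=18: L0/L1/L2 = G/ADF/- → run G
t=19: L0/L1/L2 = -/ADFG/- → run A
t=20: L0/L1/L2 = -/ADFG/- → run A
t=21: L0/L1/L2 = -/ADFG/- → run A
t=22: L0/L1/L2 = -/ADFG/- → run A
t=23: L0/L1/L2 = -/DFG/- → run D
t=24: L0/L1/L2 = -/DFG/- → run D
t=25: L0/L1/L2 = -/DFG/- → run D
t=26: L0/L1/L2 = -/FG/- → run F
t=27: L0/L1/L2 = -/FG/- → run F
t=28: L0/L1/L2 = -/FG/- → run F
t=29: L0/L1/L2 = -/FG/- → run F
t=30: L0/L1/L2 = -/G/- → run G
t=31: L0/L1/L2 = -/G/- → run G
t=32: (idle)
t=33: (idle)
t=34: (idle)
t=35: (idle)
t=36: (idle)
t=37: (idle)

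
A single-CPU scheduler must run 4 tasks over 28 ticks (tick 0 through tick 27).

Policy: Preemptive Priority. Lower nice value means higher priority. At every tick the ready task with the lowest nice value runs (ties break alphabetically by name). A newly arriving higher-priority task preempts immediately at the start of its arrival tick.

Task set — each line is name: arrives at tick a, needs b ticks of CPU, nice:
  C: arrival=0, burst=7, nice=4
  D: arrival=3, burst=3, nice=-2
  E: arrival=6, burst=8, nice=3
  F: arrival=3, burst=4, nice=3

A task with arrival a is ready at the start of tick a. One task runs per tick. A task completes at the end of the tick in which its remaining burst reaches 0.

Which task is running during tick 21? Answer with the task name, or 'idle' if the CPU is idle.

t=0: ready={C} → run C
t=1: ready={C} → run C
t=2: ready={C} → run C
t=3: ready={C,D,F} → run D
t=4: ready={C,D,F} → run D
t=5: ready={C,D,F} → run D
t=6: ready={C,E,F} → run E
t=7: ready={C,E,F} → run E
t=8: ready={C,E,F} → run E
t=9: ready={C,E,F} → run E
t=10: ready={C,E,F} → run E
t=11: ready={C,E,F} → run E
t=12: ready={C,E,F} → run E
t=13: ready={C,E,F} → run E
t=14: ready={C,F} → run F
t=15: ready={C,F} → run F
t=16: ready={C,F} → run F
t=17: ready={C,F} → run F
t=18: ready={C} → run C
t=19: ready={C} → run C
t=20: ready={C} → run C
t=21: ready={C} → run C
t=22: (idle)
t=23: (idle)
t=24: (idle)
t=25: (idle)
t=26: (idle)
t=27: (idle)

running at tick 21 = C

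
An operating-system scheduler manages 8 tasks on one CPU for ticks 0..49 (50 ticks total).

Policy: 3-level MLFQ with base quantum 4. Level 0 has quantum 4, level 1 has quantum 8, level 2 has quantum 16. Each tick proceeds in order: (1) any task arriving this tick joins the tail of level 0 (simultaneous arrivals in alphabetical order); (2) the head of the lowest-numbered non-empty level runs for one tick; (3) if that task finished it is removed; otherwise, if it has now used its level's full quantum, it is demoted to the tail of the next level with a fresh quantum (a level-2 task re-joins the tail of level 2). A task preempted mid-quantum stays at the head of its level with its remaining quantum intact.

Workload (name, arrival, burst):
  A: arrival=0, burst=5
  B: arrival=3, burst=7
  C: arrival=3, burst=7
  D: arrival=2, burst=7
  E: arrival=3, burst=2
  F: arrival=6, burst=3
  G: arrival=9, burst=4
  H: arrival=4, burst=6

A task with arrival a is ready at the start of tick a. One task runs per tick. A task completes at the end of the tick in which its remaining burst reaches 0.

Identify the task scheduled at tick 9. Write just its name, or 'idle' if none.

t=0: L0/L1/L2 = A/-/- → run A
t=1: L0/L1/L2 = A/-/- → run A
t=2: L0/L1/L2 = AD/-/- → run A
t=3: L0/L1/L2 = ADBCE/-/- → run A
t=4: L0/L1/L2 = DBCEH/A/- → run D
t=5: L0/L1/L2 = DBCEH/A/- → run D
t=6: L0/L1/L2 = DBCEHF/A/- → run D
t=7: L0/L1/L2 = DBCEHF/A/- → run D
t=8: L0/L1/L2 = BCEHF/AD/- → run B
t=9: L0/L1/L2 = BCEHFG/AD/- → run B
t=10: L0/L1/L2 = BCEHFG/AD/- → run B
t=11: L0/L1/L2 = BCEHFG/AD/- → run B
t=12: L0/L1/L2 = CEHFG/ADB/- → run C
t=13: L0/L1/L2 = CEHFG/ADB/- → run C
t=14: L0/L1/L2 = CEHFG/ADB/- → run C
t=15: L0/L1/L2 = CEHFG/ADB/- → run C
t=16: L0/L1/L2 = EHFG/ADBC/- → run E
t=17: L0/L1/L2 = EHFG/ADBC/- → run E
t=18: L0/L1/L2 = HFG/ADBC/- → run H
t=19: L0/L1/L2 = HFG/ADBC/- → run H
t=20: L0/L1/L2 = HFG/ADBC/- → run H
t=21: L0/L1/L2 = HFG/ADBC/- → run H
t=22: L0/L1/L2 = FG/ADBCH/- → run F
t=23: L0/L1/L2 = FG/ADBCH/- → run F
t=24: L0/L1/L2 = FG/ADBCH/- → run F
t=25: L0/L1/L2 = G/ADBCH/- → run G
t=26: L0/L1/L2 = G/ADBCH/- → run G
t=27: L0/L1/L2 = G/ADBCH/- → run G
t=28: L0/L1/L2 = G/ADBCH/- → run G
t=29: L0/L1/L2 = -/ADBCH/- → run A
t=30: L0/L1/L2 = -/DBCH/- → run D
t=31: L0/L1/L2 = -/DBCH/- → run D
t=32: L0/L1/L2 = -/DBCH/- → run D
t=33: L0/L1/L2 = -/BCH/- → run B
t=34: L0/L1/L2 = -/BCH/- → run B
t=35: L0/L1/L2 = -/BCH/- → run B
t=36: L0/L1/L2 = -/CH/- → run C
t=37: L0/L1/L2 = -/CH/- → run C
t=38: L0/L1/L2 = -/CH/- → run C
t=39: L0/L1/L2 = -/H/- → run H
t=40: L0/L1/L2 = -/H/- → run H
t=41: (idle)
t=42: (idle)
t=43: (idle)
t=44: (idle)
t=45: (idle)
t=46: (idle)
t=47: (idle)
t=48: (idle)
t=49: (idle)

running at tick 9 = B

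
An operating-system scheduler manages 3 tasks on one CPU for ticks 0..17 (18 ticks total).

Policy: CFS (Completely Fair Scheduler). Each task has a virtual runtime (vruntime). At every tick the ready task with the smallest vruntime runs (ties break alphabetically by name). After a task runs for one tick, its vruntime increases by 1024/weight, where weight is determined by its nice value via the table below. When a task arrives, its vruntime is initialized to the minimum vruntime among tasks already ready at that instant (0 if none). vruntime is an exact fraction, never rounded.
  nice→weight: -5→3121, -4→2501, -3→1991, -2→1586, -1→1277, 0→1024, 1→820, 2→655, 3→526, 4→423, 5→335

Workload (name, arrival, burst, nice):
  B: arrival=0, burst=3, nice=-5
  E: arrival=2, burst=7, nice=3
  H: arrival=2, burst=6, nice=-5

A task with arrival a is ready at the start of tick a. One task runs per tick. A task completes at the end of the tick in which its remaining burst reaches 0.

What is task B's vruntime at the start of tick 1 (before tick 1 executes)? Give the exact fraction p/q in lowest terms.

t=0: vr[B=0] → run B
t=1: vr[B=1024/3121] → run B
t=2: vr[B=2048/3121 E=2048/3121 H=2048/3121] → run B
t=3: vr[E=2048/3121 H=2048/3121] → run E
t=4: vr[E=2136576/820823 H=2048/3121] → run H
t=5: vr[E=2136576/820823 H=3072/3121] → run H
t=6: vr[E=2136576/820823 H=4096/3121] → run H
t=7: vr[E=2136576/820823 H=5120/3121] → run H
t=8: vr[E=2136576/820823 H=6144/3121] → run H
t=9: vr[E=2136576/820823 H=7168/3121] → run H
t=10: vr[E=2136576/820823] → run E
t=11: vr[E=3734528/820823] → run E
t=12: vr[E=5332480/820823] → run E
t=13: vr[E=6930432/820823] → run E
t=14: vr[E=8528384/820823] → run E
t=15: vr[E=10126336/820823] → run E
t=16: (idle)
t=17: (idle)

vruntime(B, start of tick 1) = 1024/3121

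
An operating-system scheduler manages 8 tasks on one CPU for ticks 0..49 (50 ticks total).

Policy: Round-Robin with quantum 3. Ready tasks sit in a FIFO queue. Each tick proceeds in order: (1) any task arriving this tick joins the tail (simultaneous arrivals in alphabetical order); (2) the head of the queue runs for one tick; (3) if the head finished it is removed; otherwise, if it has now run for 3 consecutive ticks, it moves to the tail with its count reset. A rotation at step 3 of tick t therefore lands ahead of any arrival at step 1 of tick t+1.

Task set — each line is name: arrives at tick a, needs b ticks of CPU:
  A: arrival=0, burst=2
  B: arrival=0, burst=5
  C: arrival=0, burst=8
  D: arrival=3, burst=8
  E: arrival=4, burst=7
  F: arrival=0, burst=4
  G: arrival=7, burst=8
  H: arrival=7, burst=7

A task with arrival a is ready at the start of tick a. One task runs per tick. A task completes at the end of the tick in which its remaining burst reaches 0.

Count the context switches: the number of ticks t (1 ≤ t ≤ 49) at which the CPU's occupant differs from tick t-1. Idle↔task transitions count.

t=0: queue=[A,B,C,F] q_used=0 → run A
t=1: queue=[A,B,C,F] q_used=1 → run A
t=2: queue=[B,C,F] q_used=0 → run B
t=3: queue=[B,C,F,D] q_used=1 → run B
t=4: queue=[B,C,F,D,E] q_used=2 → run B
t=5: queue=[C,F,D,E,B] q_used=0 → run C
t=6: queue=[C,F,D,E,B] q_used=1 → run C
t=7: queue=[C,F,D,E,B,G,H] q_used=2 → run C
t=8: queue=[F,D,E,B,G,H,C] q_used=0 → run F
t=9: queue=[F,D,E,B,G,H,C] q_used=1 → run F
t=10: queue=[F,D,E,B,G,H,C] q_used=2 → run F
t=11: queue=[D,E,B,G,H,C,F] q_used=0 → run D
t=12: queue=[D,E,B,G,H,C,F] q_used=1 → run D
t=13: queue=[D,E,B,G,H,C,F] q_used=2 → run D
t=14: queue=[E,B,G,H,C,F,D] q_used=0 → run E
t=15: queue=[E,B,G,H,C,F,D] q_used=1 → run E
t=16: queue=[E,B,G,H,C,F,D] q_used=2 → run E
t=17: queue=[B,G,H,C,F,D,E] q_used=0 → run B
t=18: queue=[B,G,H,C,F,D,E] q_used=1 → run B
t=19: queue=[G,H,C,F,D,E] q_used=0 → run G
t=20: queue=[G,H,C,F,D,E] q_used=1 → run G
t=21: queue=[G,H,C,F,D,E] q_used=2 → run G
t=22: queue=[H,C,F,D,E,G] q_used=0 → run H
t=23: queue=[H,C,F,D,E,G] q_used=1 → run H
t=24: queue=[H,C,F,D,E,G] q_used=2 → run H
t=25: queue=[C,F,D,E,G,H] q_used=0 → run C
t=26: queue=[C,F,D,E,G,H] q_used=1 → run C
t=27: queue=[C,F,D,E,G,H] q_used=2 → run C
t=28: queue=[F,D,E,G,H,C] q_used=0 → run F
t=29: queue=[D,E,G,H,C] q_used=0 → run D
t=30: queue=[D,E,G,H,C] q_used=1 → run D
t=31: queue=[D,E,G,H,C] q_used=2 → run D
t=32: queue=[E,G,H,C,D] q_used=0 → run E
t=33: queue=[E,G,H,C,D] q_used=1 → run E
t=34: queue=[E,G,H,C,D] q_used=2 → run E
t=35: queue=[G,H,C,D,E] q_used=0 → run G
t=36: queue=[G,H,C,D,E] q_used=1 → run G
t=37: queue=[G,H,C,D,E] q_used=2 → run G
t=38: queue=[H,C,D,E,G] q_used=0 → run H
t=39: queue=[H,C,D,E,G] q_used=1 → run H
t=40: queue=[H,C,D,E,G] q_used=2 → run H
t=41: queue=[C,D,E,G,H] q_used=0 → run C
t=42: queue=[C,D,E,G,H] q_used=1 → run C
t=43: queue=[D,E,G,H] q_used=0 → run D
t=44: queue=[D,E,G,H] q_used=1 → run D
t=45: queue=[E,G,H] q_used=0 → run E
t=46: queue=[G,H] q_used=0 → run G
t=47: queue=[G,H] q_used=1 → run G
t=48: queue=[H] q_used=0 → run H
t=49: (idle)

context switches = 20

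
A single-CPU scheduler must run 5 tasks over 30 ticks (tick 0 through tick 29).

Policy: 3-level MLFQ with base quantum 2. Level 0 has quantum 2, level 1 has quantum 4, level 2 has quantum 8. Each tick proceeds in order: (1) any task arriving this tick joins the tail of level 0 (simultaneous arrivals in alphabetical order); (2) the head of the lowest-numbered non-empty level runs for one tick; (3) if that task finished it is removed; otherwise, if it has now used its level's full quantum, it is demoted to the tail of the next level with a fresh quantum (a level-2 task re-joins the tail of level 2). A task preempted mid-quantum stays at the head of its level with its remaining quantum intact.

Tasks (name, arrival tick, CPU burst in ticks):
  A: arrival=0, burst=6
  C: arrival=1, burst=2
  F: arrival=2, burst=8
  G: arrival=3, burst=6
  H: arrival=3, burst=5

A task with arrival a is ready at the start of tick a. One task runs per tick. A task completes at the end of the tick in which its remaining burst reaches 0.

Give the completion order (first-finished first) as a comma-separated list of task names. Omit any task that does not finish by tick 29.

completion order = C, A, G, H, F

t=0: L0/L1/L2 = A/-/- → run A
t=1: L0/L1/L2 = AC/-/- → run A
t=2: L0/L1/L2 = CF/A/- → run C
t=3: L0/L1/L2 = CFGH/A/- → run C
t=4: L0/L1/L2 = FGH/A/- → run F
t=5: L0/L1/L2 = FGH/A/- → run F
t=6: L0/L1/L2 = GH/AF/- → run G
t=7: L0/L1/L2 = GH/AF/- → run G
t=8: L0/L1/L2 = H/AFG/- → run H
t=9: L0/L1/L2 = H/AFG/- → run H
t=10: L0/L1/L2 = -/AFGH/- → run A
t=11: L0/L1/L2 = -/AFGH/- → run A
t=12: L0/L1/L2 = -/AFGH/- → run A
t=13: L0/L1/L2 = -/AFGH/- → run A
t=14: L0/L1/L2 = -/FGH/- → run F
t=15: L0/L1/L2 = -/FGH/- → run F
t=16: L0/L1/L2 = -/FGH/- → run F
t=17: L0/L1/L2 = -/FGH/- → run F
t=18: L0/L1/L2 = -/GH/F → run G
t=19: L0/L1/L2 = -/GH/F → run G
t=20: L0/L1/L2 = -/GH/F → run G
t=21: L0/L1/L2 = -/GH/F → run G
t=22: L0/L1/L2 = -/H/F → run H
t=23: L0/L1/L2 = -/H/F → run H
t=24: L0/L1/L2 = -/H/F → run H
t=25: L0/L1/L2 = -/-/F → run F
t=26: L0/L1/L2 = -/-/F → run F
t=27: (idle)
t=28: (idle)
t=29: (idle)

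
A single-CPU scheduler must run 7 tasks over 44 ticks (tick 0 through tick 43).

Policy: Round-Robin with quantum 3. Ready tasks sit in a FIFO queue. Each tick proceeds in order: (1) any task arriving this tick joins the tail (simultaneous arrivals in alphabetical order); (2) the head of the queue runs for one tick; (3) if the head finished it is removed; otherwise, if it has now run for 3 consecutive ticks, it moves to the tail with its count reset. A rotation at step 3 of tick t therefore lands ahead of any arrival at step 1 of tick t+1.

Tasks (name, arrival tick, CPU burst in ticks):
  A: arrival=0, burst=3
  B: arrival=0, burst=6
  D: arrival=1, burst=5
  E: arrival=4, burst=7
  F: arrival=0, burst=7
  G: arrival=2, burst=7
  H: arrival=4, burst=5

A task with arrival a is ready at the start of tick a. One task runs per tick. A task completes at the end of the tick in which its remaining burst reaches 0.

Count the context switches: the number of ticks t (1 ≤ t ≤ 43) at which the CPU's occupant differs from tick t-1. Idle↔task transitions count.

t=0: queue=[A,B,F] q_used=0 → run A
t=1: queue=[A,B,F,D] q_used=1 → run A
t=2: queue=[A,B,F,D,G] q_used=2 → run A
t=3: queue=[B,F,D,G] q_used=0 → run B
t=4: queue=[B,F,D,G,E,H] q_used=1 → run B
t=5: queue=[B,F,D,G,E,H] q_used=2 → run B
t=6: queue=[F,D,G,E,H,B] q_used=0 → run F
t=7: queue=[F,D,G,E,H,B] q_used=1 → run F
t=8: queue=[F,D,G,E,H,B] q_used=2 → run F
t=9: queue=[D,G,E,H,B,F] q_used=0 → run D
t=10: queue=[D,G,E,H,B,F] q_used=1 → run D
t=11: queue=[D,G,E,H,B,F] q_used=2 → run D
t=12: queue=[G,E,H,B,F,D] q_used=0 → run G
t=13: queue=[G,E,H,B,F,D] q_used=1 → run G
t=14: queue=[G,E,H,B,F,D] q_used=2 → run G
t=15: queue=[E,H,B,F,D,G] q_used=0 → run E
t=16: queue=[E,H,B,F,D,G] q_used=1 → run E
t=17: queue=[E,H,B,F,D,G] q_used=2 → run E
t=18: queue=[H,B,F,D,G,E] q_used=0 → run H
t=19: queue=[H,B,F,D,G,E] q_used=1 → run H
t=20: queue=[H,B,F,D,G,E] q_used=2 → run H
t=21: queue=[B,F,D,G,E,H] q_used=0 → run B
t=22: queue=[B,F,D,G,E,H] q_used=1 → run B
t=23: queue=[B,F,D,G,E,H] q_used=2 → run B
t=24: queue=[F,D,G,E,H] q_used=0 → run F
t=25: queue=[F,D,G,E,H] q_used=1 → run F
t=26: queue=[F,D,G,E,H] q_used=2 → run F
t=27: queue=[D,G,E,H,F] q_used=0 → run D
t=28: queue=[D,G,E,H,F] q_used=1 → run D
t=29: queue=[G,E,H,F] q_used=0 → run G
t=30: queue=[G,E,H,F] q_used=1 → run G
t=31: queue=[G,E,H,F] q_used=2 → run G
t=32: queue=[E,H,F,G] q_used=0 → run E
t=33: queue=[E,H,F,G] q_used=1 → run E
t=34: queue=[E,H,F,G] q_used=2 → run E
t=35: queue=[H,F,G,E] q_used=0 → run H
t=36: queue=[H,F,G,E] q_used=1 → run H
t=37: queue=[F,G,E] q_used=0 → run F
t=38: queue=[G,E] q_used=0 → run G
t=39: queue=[E] q_used=0 → run E
t=40: (idle)
t=41: (idle)
t=42: (idle)
t=43: (idle)

context switches = 16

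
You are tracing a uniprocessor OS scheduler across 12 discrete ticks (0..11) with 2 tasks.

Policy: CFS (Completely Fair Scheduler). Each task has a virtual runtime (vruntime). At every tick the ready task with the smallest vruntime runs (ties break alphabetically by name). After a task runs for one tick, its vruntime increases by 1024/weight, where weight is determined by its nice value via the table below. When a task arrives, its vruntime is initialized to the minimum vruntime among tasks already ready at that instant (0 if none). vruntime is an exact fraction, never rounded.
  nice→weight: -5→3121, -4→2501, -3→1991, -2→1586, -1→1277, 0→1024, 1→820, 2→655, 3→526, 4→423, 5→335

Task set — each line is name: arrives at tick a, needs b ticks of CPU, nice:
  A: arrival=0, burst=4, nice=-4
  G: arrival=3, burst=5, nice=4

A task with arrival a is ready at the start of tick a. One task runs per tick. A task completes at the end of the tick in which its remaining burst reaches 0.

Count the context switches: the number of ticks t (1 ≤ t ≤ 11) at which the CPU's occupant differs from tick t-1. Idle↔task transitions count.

context switches = 2

t=0: vr[A=0] → run A
t=1: vr[A=1024/2501] → run A
t=2: vr[A=2048/2501] → run A
t=3: vr[A=3072/2501 G=3072/2501] → run A
t=4: vr[G=3072/2501] → run G
t=5: vr[G=3860480/1057923] → run G
t=6: vr[G=6421504/1057923] → run G
t=7: vr[G=2994176/352641] → run G
t=8: vr[G=11543552/1057923] → run G
t=9: (idle)
t=10: (idle)
t=11: (idle)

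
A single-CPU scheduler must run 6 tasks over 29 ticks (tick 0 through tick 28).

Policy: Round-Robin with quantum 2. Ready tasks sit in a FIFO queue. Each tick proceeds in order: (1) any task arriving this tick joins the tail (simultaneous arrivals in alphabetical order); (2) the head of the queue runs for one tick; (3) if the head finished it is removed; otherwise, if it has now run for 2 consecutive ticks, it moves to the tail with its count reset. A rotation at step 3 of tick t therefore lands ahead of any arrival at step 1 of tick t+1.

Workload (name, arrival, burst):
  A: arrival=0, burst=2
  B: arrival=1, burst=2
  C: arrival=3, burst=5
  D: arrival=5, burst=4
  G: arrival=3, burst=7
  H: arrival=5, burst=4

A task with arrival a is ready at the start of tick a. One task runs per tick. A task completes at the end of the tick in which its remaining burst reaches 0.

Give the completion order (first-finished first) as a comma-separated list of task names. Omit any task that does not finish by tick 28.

completion order = A, B, D, H, C, G

t=0: queue=[A] q_used=0 → run A
t=1: queue=[A,B] q_used=1 → run A
t=2: queue=[B] q_used=0 → run B
t=3: queue=[B,C,G] q_used=1 → run B
t=4: queue=[C,G] q_used=0 → run C
t=5: queue=[C,G,D,H] q_used=1 → run C
t=6: queue=[G,D,H,C] q_used=0 → run G
t=7: queue=[G,D,H,C] q_used=1 → run G
t=8: queue=[D,H,C,G] q_used=0 → run D
t=9: queue=[D,H,C,G] q_used=1 → run D
t=10: queue=[H,C,G,D] q_used=0 → run H
t=11: queue=[H,C,G,D] q_used=1 → run H
t=12: queue=[C,G,D,H] q_used=0 → run C
t=13: queue=[C,G,D,H] q_used=1 → run C
t=14: queue=[G,D,H,C] q_used=0 → run G
t=15: queue=[G,D,H,C] q_used=1 → run G
t=16: queue=[D,H,C,G] q_used=0 → run D
t=17: queue=[D,H,C,G] q_used=1 → run D
t=18: queue=[H,C,G] q_used=0 → run H
t=19: queue=[H,C,G] q_used=1 → run H
t=20: queue=[C,G] q_used=0 → run C
t=21: queue=[G] q_used=0 → run G
t=22: queue=[G] q_used=1 → run G
t=23: queue=[G] q_used=0 → run G
t=24: (idle)
t=25: (idle)
t=26: (idle)
t=27: (idle)
t=28: (idle)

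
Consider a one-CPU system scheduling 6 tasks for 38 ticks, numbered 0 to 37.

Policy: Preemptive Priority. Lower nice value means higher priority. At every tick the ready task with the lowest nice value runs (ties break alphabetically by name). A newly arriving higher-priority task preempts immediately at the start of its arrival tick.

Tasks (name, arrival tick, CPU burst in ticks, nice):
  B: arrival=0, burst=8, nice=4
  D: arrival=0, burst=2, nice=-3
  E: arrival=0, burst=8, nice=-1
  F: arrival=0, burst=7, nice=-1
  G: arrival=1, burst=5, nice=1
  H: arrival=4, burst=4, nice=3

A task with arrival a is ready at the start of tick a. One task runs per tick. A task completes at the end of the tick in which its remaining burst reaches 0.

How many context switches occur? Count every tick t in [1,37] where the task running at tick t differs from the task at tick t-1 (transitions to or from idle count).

t=0: ready={B,D,E,F} → run D
t=1: ready={B,D,E,F,G} → run D
t=2: ready={B,E,F,G} → run E
t=3: ready={B,E,F,G} → run E
t=4: ready={B,E,F,G,H} → run E
t=5: ready={B,E,F,G,H} → run E
t=6: ready={B,E,F,G,H} → run E
t=7: ready={B,E,F,G,H} → run E
t=8: ready={B,E,F,G,H} → run E
t=9: ready={B,E,F,G,H} → run E
t=10: ready={B,F,G,H} → run F
t=11: ready={B,F,G,H} → run F
t=12: ready={B,F,G,H} → run F
t=13: ready={B,F,G,H} → run F
t=14: ready={B,F,G,H} → run F
t=15: ready={B,F,G,H} → run F
t=16: ready={B,F,G,H} → run F
t=17: ready={B,G,H} → run G
t=18: ready={B,G,H} → run G
t=19: ready={B,G,H} → run G
t=20: ready={B,G,H} → run G
t=21: ready={B,G,H} → run G
t=22: ready={B,H} → run H
t=23: ready={B,H} → run H
t=24: ready={B,H} → run H
t=25: ready={B,H} → run H
t=26: ready={B} → run B
t=27: ready={B} → run B
t=28: ready={B} → run B
t=29: ready={B} → run B
t=30: ready={B} → run B
t=31: ready={B} → run B
t=32: ready={B} → run B
t=33: ready={B} → run B
t=34: (idle)
t=35: (idle)
t=36: (idle)
t=37: (idle)

context switches = 6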